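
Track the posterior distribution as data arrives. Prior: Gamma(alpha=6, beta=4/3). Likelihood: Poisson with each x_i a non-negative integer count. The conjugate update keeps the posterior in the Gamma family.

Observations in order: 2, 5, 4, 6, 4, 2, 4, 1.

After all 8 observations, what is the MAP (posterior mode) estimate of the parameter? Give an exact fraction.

99/28

obs 1: x=2 → posterior Gamma(8, 7/3)
obs 2: x=5 → posterior Gamma(13, 10/3)
obs 3: x=4 → posterior Gamma(17, 13/3)
obs 4: x=6 → posterior Gamma(23, 16/3)
obs 5: x=4 → posterior Gamma(27, 19/3)
obs 6: x=2 → posterior Gamma(29, 22/3)
obs 7: x=4 → posterior Gamma(33, 25/3)
obs 8: x=1 → posterior Gamma(34, 28/3)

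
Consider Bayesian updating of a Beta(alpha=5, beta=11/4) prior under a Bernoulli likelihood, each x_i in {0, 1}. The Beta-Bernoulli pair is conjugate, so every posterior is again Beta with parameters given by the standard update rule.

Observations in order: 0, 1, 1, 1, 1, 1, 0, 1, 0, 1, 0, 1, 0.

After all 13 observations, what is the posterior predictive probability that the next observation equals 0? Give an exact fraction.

31/83

obs 1: x=0 → posterior Beta(5, 15/4)
obs 2: x=1 → posterior Beta(6, 15/4)
obs 3: x=1 → posterior Beta(7, 15/4)
obs 4: x=1 → posterior Beta(8, 15/4)
obs 5: x=1 → posterior Beta(9, 15/4)
obs 6: x=1 → posterior Beta(10, 15/4)
obs 7: x=0 → posterior Beta(10, 19/4)
obs 8: x=1 → posterior Beta(11, 19/4)
obs 9: x=0 → posterior Beta(11, 23/4)
obs 10: x=1 → posterior Beta(12, 23/4)
obs 11: x=0 → posterior Beta(12, 27/4)
obs 12: x=1 → posterior Beta(13, 27/4)
obs 13: x=0 → posterior Beta(13, 31/4)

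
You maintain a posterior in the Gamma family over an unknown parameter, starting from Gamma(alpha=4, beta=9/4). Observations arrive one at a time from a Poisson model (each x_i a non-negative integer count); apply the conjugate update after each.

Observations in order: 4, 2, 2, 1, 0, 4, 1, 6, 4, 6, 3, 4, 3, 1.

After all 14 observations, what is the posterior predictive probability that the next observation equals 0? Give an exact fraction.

obs 1: x=4 → posterior Gamma(8, 13/4)
obs 2: x=2 → posterior Gamma(10, 17/4)
obs 3: x=2 → posterior Gamma(12, 21/4)
obs 4: x=1 → posterior Gamma(13, 25/4)
obs 5: x=0 → posterior Gamma(13, 29/4)
obs 6: x=4 → posterior Gamma(17, 33/4)
obs 7: x=1 → posterior Gamma(18, 37/4)
obs 8: x=6 → posterior Gamma(24, 41/4)
obs 9: x=4 → posterior Gamma(28, 45/4)
obs 10: x=6 → posterior Gamma(34, 49/4)
obs 11: x=3 → posterior Gamma(37, 53/4)
obs 12: x=4 → posterior Gamma(41, 57/4)
obs 13: x=3 → posterior Gamma(44, 61/4)
obs 14: x=1 → posterior Gamma(45, 65/4)

3811544977260437410497448593732943628077956504628588163541280664503574371337890625/56002715148753656906361959363868046177888387145172235042696230852807420496003672149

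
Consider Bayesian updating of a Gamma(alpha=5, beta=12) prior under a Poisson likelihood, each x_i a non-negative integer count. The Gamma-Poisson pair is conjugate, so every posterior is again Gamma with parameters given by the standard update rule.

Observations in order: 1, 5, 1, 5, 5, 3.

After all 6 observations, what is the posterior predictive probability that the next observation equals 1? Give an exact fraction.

602216480273577616097882092339200/1768453418076865701195582595329481

obs 1: x=1 → posterior Gamma(6, 13)
obs 2: x=5 → posterior Gamma(11, 14)
obs 3: x=1 → posterior Gamma(12, 15)
obs 4: x=5 → posterior Gamma(17, 16)
obs 5: x=5 → posterior Gamma(22, 17)
obs 6: x=3 → posterior Gamma(25, 18)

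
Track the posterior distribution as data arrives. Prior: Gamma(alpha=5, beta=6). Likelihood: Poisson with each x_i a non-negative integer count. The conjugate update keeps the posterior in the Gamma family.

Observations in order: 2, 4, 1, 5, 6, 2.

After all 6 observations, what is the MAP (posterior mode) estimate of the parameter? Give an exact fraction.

obs 1: x=2 → posterior Gamma(7, 7)
obs 2: x=4 → posterior Gamma(11, 8)
obs 3: x=1 → posterior Gamma(12, 9)
obs 4: x=5 → posterior Gamma(17, 10)
obs 5: x=6 → posterior Gamma(23, 11)
obs 6: x=2 → posterior Gamma(25, 12)

2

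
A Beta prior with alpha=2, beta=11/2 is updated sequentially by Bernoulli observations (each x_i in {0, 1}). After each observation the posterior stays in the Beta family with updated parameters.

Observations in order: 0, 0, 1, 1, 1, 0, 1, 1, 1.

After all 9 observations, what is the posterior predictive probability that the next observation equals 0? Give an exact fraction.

17/33

obs 1: x=0 → posterior Beta(2, 13/2)
obs 2: x=0 → posterior Beta(2, 15/2)
obs 3: x=1 → posterior Beta(3, 15/2)
obs 4: x=1 → posterior Beta(4, 15/2)
obs 5: x=1 → posterior Beta(5, 15/2)
obs 6: x=0 → posterior Beta(5, 17/2)
obs 7: x=1 → posterior Beta(6, 17/2)
obs 8: x=1 → posterior Beta(7, 17/2)
obs 9: x=1 → posterior Beta(8, 17/2)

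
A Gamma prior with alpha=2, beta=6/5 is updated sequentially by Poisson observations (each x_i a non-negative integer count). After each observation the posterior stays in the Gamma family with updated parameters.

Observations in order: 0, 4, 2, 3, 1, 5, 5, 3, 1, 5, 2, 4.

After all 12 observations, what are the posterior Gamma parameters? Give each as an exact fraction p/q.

obs 1: x=0 → posterior Gamma(2, 11/5)
obs 2: x=4 → posterior Gamma(6, 16/5)
obs 3: x=2 → posterior Gamma(8, 21/5)
obs 4: x=3 → posterior Gamma(11, 26/5)
obs 5: x=1 → posterior Gamma(12, 31/5)
obs 6: x=5 → posterior Gamma(17, 36/5)
obs 7: x=5 → posterior Gamma(22, 41/5)
obs 8: x=3 → posterior Gamma(25, 46/5)
obs 9: x=1 → posterior Gamma(26, 51/5)
obs 10: x=5 → posterior Gamma(31, 56/5)
obs 11: x=2 → posterior Gamma(33, 61/5)
obs 12: x=4 → posterior Gamma(37, 66/5)

alpha=37, beta=66/5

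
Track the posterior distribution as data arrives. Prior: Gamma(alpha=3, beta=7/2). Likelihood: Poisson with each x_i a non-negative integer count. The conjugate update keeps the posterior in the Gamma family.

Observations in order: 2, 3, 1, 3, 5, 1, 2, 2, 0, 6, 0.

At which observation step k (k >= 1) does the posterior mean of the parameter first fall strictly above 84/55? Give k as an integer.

obs 1: x=2 → posterior Gamma(5, 9/2)
obs 2: x=3 → posterior Gamma(8, 11/2)
obs 3: x=1 → posterior Gamma(9, 13/2)
obs 4: x=3 → posterior Gamma(12, 15/2)
obs 5: x=5 → posterior Gamma(17, 17/2)
obs 6: x=1 → posterior Gamma(18, 19/2)
obs 7: x=2 → posterior Gamma(20, 21/2)
obs 8: x=2 → posterior Gamma(22, 23/2)
obs 9: x=0 → posterior Gamma(22, 25/2)
obs 10: x=6 → posterior Gamma(28, 27/2)
obs 11: x=0 → posterior Gamma(28, 29/2)

k = 4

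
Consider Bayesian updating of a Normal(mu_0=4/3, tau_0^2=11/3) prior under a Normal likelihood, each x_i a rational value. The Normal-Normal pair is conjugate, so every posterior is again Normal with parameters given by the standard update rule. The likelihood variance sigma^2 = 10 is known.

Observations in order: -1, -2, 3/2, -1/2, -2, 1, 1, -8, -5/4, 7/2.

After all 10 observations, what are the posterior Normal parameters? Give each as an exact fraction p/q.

mu_0=-181/560, tau_0^2=11/14

obs 1: x=-1 → posterior Normal(29/41, 110/41)
obs 2: x=-2 → posterior Normal(7/52, 55/26)
obs 3: x=3/2 → posterior Normal(47/126, 110/63)
obs 4: x=-1/2 → posterior Normal(9/37, 55/37)
obs 5: x=-2 → posterior Normal(-4/85, 22/17)
obs 6: x=1 → posterior Normal(7/96, 55/48)
obs 7: x=1 → posterior Normal(18/107, 110/107)
obs 8: x=-8 → posterior Normal(-35/59, 55/59)
obs 9: x=-5/4 → posterior Normal(-335/516, 110/129)
obs 10: x=7/2 → posterior Normal(-181/560, 11/14)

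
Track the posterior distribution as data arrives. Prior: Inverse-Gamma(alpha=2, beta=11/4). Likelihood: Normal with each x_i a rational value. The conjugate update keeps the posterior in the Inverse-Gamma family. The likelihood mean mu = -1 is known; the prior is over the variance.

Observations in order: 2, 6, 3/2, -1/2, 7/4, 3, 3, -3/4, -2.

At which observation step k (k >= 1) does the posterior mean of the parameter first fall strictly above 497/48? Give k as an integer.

obs 1: x=2 → posterior Inverse-Gamma(5/2, 29/4)
obs 2: x=6 → posterior Inverse-Gamma(3, 127/4)
obs 3: x=3/2 → posterior Inverse-Gamma(7/2, 279/8)
obs 4: x=-1/2 → posterior Inverse-Gamma(4, 35)
obs 5: x=7/4 → posterior Inverse-Gamma(9/2, 1241/32)
obs 6: x=3 → posterior Inverse-Gamma(5, 1497/32)
obs 7: x=3 → posterior Inverse-Gamma(11/2, 1753/32)
obs 8: x=-3/4 → posterior Inverse-Gamma(6, 877/16)
obs 9: x=-2 → posterior Inverse-Gamma(13/2, 885/16)

k = 2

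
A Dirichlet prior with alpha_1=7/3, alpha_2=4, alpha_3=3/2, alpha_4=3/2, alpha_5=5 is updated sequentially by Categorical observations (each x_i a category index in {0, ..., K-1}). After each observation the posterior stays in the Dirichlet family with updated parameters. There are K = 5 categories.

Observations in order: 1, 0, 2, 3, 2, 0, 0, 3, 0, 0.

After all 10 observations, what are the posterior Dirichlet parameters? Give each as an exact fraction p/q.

alpha_1=22/3, alpha_2=5, alpha_3=7/2, alpha_4=7/2, alpha_5=5

obs 1: x=1 → posterior Dirichlet(7/3, 5, 3/2, 3/2, 5)
obs 2: x=0 → posterior Dirichlet(10/3, 5, 3/2, 3/2, 5)
obs 3: x=2 → posterior Dirichlet(10/3, 5, 5/2, 3/2, 5)
obs 4: x=3 → posterior Dirichlet(10/3, 5, 5/2, 5/2, 5)
obs 5: x=2 → posterior Dirichlet(10/3, 5, 7/2, 5/2, 5)
obs 6: x=0 → posterior Dirichlet(13/3, 5, 7/2, 5/2, 5)
obs 7: x=0 → posterior Dirichlet(16/3, 5, 7/2, 5/2, 5)
obs 8: x=3 → posterior Dirichlet(16/3, 5, 7/2, 7/2, 5)
obs 9: x=0 → posterior Dirichlet(19/3, 5, 7/2, 7/2, 5)
obs 10: x=0 → posterior Dirichlet(22/3, 5, 7/2, 7/2, 5)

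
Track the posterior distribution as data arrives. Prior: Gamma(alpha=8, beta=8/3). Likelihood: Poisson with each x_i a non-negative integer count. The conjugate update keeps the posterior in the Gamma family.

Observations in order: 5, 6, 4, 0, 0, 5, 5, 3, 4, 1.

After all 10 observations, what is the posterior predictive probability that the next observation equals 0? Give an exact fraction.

59037432398246229783619873962721224007625022902462590297296601088/1330877630632711998713399240963346255985889330161650994325137953641

obs 1: x=5 → posterior Gamma(13, 11/3)
obs 2: x=6 → posterior Gamma(19, 14/3)
obs 3: x=4 → posterior Gamma(23, 17/3)
obs 4: x=0 → posterior Gamma(23, 20/3)
obs 5: x=0 → posterior Gamma(23, 23/3)
obs 6: x=5 → posterior Gamma(28, 26/3)
obs 7: x=5 → posterior Gamma(33, 29/3)
obs 8: x=3 → posterior Gamma(36, 32/3)
obs 9: x=4 → posterior Gamma(40, 35/3)
obs 10: x=1 → posterior Gamma(41, 38/3)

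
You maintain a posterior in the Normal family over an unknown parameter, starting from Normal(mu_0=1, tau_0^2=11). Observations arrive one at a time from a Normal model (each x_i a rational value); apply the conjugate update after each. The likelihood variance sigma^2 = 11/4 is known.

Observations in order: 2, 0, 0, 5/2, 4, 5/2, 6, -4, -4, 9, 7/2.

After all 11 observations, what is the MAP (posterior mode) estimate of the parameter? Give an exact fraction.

29/15

obs 1: x=2 → posterior Normal(9/5, 11/5)
obs 2: x=0 → posterior Normal(1, 11/9)
obs 3: x=0 → posterior Normal(9/13, 11/13)
obs 4: x=5/2 → posterior Normal(19/17, 11/17)
obs 5: x=4 → posterior Normal(5/3, 11/21)
obs 6: x=5/2 → posterior Normal(9/5, 11/25)
obs 7: x=6 → posterior Normal(69/29, 11/29)
obs 8: x=-4 → posterior Normal(53/33, 1/3)
obs 9: x=-4 → posterior Normal(1, 11/37)
obs 10: x=9 → posterior Normal(73/41, 11/41)
obs 11: x=7/2 → posterior Normal(29/15, 11/45)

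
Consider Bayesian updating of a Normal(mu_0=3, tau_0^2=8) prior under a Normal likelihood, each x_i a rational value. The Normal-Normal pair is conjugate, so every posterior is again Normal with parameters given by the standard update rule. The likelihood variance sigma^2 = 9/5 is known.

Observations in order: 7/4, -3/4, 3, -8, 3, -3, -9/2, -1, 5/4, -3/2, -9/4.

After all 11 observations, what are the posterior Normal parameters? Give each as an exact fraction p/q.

obs 1: x=7/4 → posterior Normal(97/49, 72/49)
obs 2: x=-3/4 → posterior Normal(67/89, 72/89)
obs 3: x=3 → posterior Normal(187/129, 24/43)
obs 4: x=-8 → posterior Normal(-133/169, 72/169)
obs 5: x=3 → posterior Normal(-13/209, 72/209)
obs 6: x=-3 → posterior Normal(-133/249, 24/83)
obs 7: x=-9/2 → posterior Normal(-313/289, 72/289)
obs 8: x=-1 → posterior Normal(-353/329, 72/329)
obs 9: x=5/4 → posterior Normal(-101/123, 8/41)
obs 10: x=-3/2 → posterior Normal(-363/409, 72/409)
obs 11: x=-9/4 → posterior Normal(-453/449, 72/449)

mu_0=-453/449, tau_0^2=72/449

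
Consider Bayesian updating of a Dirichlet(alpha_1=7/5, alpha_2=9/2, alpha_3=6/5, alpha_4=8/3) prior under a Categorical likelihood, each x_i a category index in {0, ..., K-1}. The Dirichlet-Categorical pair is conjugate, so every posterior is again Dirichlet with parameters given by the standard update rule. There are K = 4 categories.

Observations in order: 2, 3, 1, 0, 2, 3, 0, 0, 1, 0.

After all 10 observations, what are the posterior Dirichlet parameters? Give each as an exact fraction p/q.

alpha_1=27/5, alpha_2=13/2, alpha_3=16/5, alpha_4=14/3

obs 1: x=2 → posterior Dirichlet(7/5, 9/2, 11/5, 8/3)
obs 2: x=3 → posterior Dirichlet(7/5, 9/2, 11/5, 11/3)
obs 3: x=1 → posterior Dirichlet(7/5, 11/2, 11/5, 11/3)
obs 4: x=0 → posterior Dirichlet(12/5, 11/2, 11/5, 11/3)
obs 5: x=2 → posterior Dirichlet(12/5, 11/2, 16/5, 11/3)
obs 6: x=3 → posterior Dirichlet(12/5, 11/2, 16/5, 14/3)
obs 7: x=0 → posterior Dirichlet(17/5, 11/2, 16/5, 14/3)
obs 8: x=0 → posterior Dirichlet(22/5, 11/2, 16/5, 14/3)
obs 9: x=1 → posterior Dirichlet(22/5, 13/2, 16/5, 14/3)
obs 10: x=0 → posterior Dirichlet(27/5, 13/2, 16/5, 14/3)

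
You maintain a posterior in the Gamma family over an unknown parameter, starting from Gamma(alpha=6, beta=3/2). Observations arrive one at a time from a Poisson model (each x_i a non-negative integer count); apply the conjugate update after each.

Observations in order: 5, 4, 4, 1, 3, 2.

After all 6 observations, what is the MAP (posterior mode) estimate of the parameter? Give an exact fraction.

obs 1: x=5 → posterior Gamma(11, 5/2)
obs 2: x=4 → posterior Gamma(15, 7/2)
obs 3: x=4 → posterior Gamma(19, 9/2)
obs 4: x=1 → posterior Gamma(20, 11/2)
obs 5: x=3 → posterior Gamma(23, 13/2)
obs 6: x=2 → posterior Gamma(25, 15/2)

16/5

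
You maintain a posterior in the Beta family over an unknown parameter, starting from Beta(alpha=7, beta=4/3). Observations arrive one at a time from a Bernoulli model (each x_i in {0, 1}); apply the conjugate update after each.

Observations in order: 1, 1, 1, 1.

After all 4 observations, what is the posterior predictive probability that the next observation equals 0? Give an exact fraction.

4/37

obs 1: x=1 → posterior Beta(8, 4/3)
obs 2: x=1 → posterior Beta(9, 4/3)
obs 3: x=1 → posterior Beta(10, 4/3)
obs 4: x=1 → posterior Beta(11, 4/3)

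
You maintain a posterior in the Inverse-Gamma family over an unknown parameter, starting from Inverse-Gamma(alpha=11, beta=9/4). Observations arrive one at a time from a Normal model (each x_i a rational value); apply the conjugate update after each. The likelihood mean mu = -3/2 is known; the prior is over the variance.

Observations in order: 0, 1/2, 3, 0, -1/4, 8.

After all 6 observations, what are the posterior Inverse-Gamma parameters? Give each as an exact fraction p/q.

obs 1: x=0 → posterior Inverse-Gamma(23/2, 27/8)
obs 2: x=1/2 → posterior Inverse-Gamma(12, 43/8)
obs 3: x=3 → posterior Inverse-Gamma(25/2, 31/2)
obs 4: x=0 → posterior Inverse-Gamma(13, 133/8)
obs 5: x=-1/4 → posterior Inverse-Gamma(27/2, 557/32)
obs 6: x=8 → posterior Inverse-Gamma(14, 2001/32)

alpha=14, beta=2001/32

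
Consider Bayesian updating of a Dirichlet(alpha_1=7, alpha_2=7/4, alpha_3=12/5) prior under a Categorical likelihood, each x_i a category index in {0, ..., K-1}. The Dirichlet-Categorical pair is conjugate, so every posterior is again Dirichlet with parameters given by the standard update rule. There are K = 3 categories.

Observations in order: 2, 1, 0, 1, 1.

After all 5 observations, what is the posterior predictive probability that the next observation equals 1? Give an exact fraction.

5/17

obs 1: x=2 → posterior Dirichlet(7, 7/4, 17/5)
obs 2: x=1 → posterior Dirichlet(7, 11/4, 17/5)
obs 3: x=0 → posterior Dirichlet(8, 11/4, 17/5)
obs 4: x=1 → posterior Dirichlet(8, 15/4, 17/5)
obs 5: x=1 → posterior Dirichlet(8, 19/4, 17/5)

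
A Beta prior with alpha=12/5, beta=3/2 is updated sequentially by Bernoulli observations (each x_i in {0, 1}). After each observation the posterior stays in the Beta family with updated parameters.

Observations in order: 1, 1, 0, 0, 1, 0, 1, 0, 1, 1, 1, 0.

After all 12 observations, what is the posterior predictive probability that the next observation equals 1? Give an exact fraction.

94/159

obs 1: x=1 → posterior Beta(17/5, 3/2)
obs 2: x=1 → posterior Beta(22/5, 3/2)
obs 3: x=0 → posterior Beta(22/5, 5/2)
obs 4: x=0 → posterior Beta(22/5, 7/2)
obs 5: x=1 → posterior Beta(27/5, 7/2)
obs 6: x=0 → posterior Beta(27/5, 9/2)
obs 7: x=1 → posterior Beta(32/5, 9/2)
obs 8: x=0 → posterior Beta(32/5, 11/2)
obs 9: x=1 → posterior Beta(37/5, 11/2)
obs 10: x=1 → posterior Beta(42/5, 11/2)
obs 11: x=1 → posterior Beta(47/5, 11/2)
obs 12: x=0 → posterior Beta(47/5, 13/2)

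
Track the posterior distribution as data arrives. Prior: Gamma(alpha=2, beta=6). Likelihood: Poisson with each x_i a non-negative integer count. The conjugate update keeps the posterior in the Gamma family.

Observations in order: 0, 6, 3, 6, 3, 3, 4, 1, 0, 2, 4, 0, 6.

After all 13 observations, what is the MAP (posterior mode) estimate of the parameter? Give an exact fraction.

39/19

obs 1: x=0 → posterior Gamma(2, 7)
obs 2: x=6 → posterior Gamma(8, 8)
obs 3: x=3 → posterior Gamma(11, 9)
obs 4: x=6 → posterior Gamma(17, 10)
obs 5: x=3 → posterior Gamma(20, 11)
obs 6: x=3 → posterior Gamma(23, 12)
obs 7: x=4 → posterior Gamma(27, 13)
obs 8: x=1 → posterior Gamma(28, 14)
obs 9: x=0 → posterior Gamma(28, 15)
obs 10: x=2 → posterior Gamma(30, 16)
obs 11: x=4 → posterior Gamma(34, 17)
obs 12: x=0 → posterior Gamma(34, 18)
obs 13: x=6 → posterior Gamma(40, 19)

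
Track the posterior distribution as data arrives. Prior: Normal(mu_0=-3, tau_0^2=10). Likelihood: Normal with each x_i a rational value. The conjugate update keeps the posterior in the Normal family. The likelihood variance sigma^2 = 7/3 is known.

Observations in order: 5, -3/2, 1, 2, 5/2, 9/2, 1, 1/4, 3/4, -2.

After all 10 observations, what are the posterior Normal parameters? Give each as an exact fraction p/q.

obs 1: x=5 → posterior Normal(129/37, 70/37)
obs 2: x=-3/2 → posterior Normal(84/67, 70/67)
obs 3: x=1 → posterior Normal(114/97, 70/97)
obs 4: x=2 → posterior Normal(174/127, 70/127)
obs 5: x=5/2 → posterior Normal(249/157, 70/157)
obs 6: x=9/2 → posterior Normal(384/187, 70/187)
obs 7: x=1 → posterior Normal(414/217, 10/31)
obs 8: x=1/4 → posterior Normal(843/494, 70/247)
obs 9: x=3/4 → posterior Normal(444/277, 70/277)
obs 10: x=-2 → posterior Normal(384/307, 70/307)

mu_0=384/307, tau_0^2=70/307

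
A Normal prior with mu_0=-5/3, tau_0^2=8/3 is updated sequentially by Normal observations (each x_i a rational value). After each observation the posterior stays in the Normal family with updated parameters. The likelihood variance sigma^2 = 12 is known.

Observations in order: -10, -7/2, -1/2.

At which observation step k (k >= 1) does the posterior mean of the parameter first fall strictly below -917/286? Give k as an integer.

k = 2

obs 1: x=-10 → posterior Normal(-35/11, 24/11)
obs 2: x=-7/2 → posterior Normal(-42/13, 24/13)
obs 3: x=-1/2 → posterior Normal(-43/15, 8/5)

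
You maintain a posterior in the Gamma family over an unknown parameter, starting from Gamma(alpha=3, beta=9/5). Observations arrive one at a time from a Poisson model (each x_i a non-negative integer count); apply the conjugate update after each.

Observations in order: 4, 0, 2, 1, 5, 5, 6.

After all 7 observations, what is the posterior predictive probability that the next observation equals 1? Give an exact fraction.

obs 1: x=4 → posterior Gamma(7, 14/5)
obs 2: x=0 → posterior Gamma(7, 19/5)
obs 3: x=2 → posterior Gamma(9, 24/5)
obs 4: x=1 → posterior Gamma(10, 29/5)
obs 5: x=5 → posterior Gamma(15, 34/5)
obs 6: x=5 → posterior Gamma(20, 39/5)
obs 7: x=6 → posterior Gamma(26, 44/5)

697771040385172630849793649804012634274529280/4318114567396436564035293097707728087552248849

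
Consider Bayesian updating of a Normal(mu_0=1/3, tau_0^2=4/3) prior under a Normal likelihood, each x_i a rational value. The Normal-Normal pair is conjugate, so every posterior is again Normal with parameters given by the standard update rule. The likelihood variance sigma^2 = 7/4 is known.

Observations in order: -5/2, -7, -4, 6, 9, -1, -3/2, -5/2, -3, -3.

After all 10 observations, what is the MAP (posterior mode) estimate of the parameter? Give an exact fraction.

-145/181

obs 1: x=-5/2 → posterior Normal(-33/37, 28/37)
obs 2: x=-7 → posterior Normal(-145/53, 28/53)
obs 3: x=-4 → posterior Normal(-209/69, 28/69)
obs 4: x=6 → posterior Normal(-113/85, 28/85)
obs 5: x=9 → posterior Normal(31/101, 28/101)
obs 6: x=-1 → posterior Normal(5/39, 28/117)
obs 7: x=-3/2 → posterior Normal(-9/133, 4/19)
obs 8: x=-5/2 → posterior Normal(-49/149, 28/149)
obs 9: x=-3 → posterior Normal(-97/165, 28/165)
obs 10: x=-3 → posterior Normal(-145/181, 28/181)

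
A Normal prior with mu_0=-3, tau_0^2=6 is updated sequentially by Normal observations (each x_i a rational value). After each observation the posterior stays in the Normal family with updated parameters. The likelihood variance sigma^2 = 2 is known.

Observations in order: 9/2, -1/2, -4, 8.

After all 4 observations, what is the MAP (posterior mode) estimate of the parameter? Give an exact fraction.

obs 1: x=9/2 → posterior Normal(21/8, 3/2)
obs 2: x=-1/2 → posterior Normal(9/7, 6/7)
obs 3: x=-4 → posterior Normal(-3/10, 3/5)
obs 4: x=8 → posterior Normal(21/13, 6/13)

21/13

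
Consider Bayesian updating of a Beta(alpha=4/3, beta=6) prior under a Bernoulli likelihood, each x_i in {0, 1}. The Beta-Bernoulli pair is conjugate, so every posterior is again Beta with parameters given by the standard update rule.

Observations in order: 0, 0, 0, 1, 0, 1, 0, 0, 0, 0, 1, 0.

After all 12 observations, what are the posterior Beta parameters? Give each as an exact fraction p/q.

obs 1: x=0 → posterior Beta(4/3, 7)
obs 2: x=0 → posterior Beta(4/3, 8)
obs 3: x=0 → posterior Beta(4/3, 9)
obs 4: x=1 → posterior Beta(7/3, 9)
obs 5: x=0 → posterior Beta(7/3, 10)
obs 6: x=1 → posterior Beta(10/3, 10)
obs 7: x=0 → posterior Beta(10/3, 11)
obs 8: x=0 → posterior Beta(10/3, 12)
obs 9: x=0 → posterior Beta(10/3, 13)
obs 10: x=0 → posterior Beta(10/3, 14)
obs 11: x=1 → posterior Beta(13/3, 14)
obs 12: x=0 → posterior Beta(13/3, 15)

alpha=13/3, beta=15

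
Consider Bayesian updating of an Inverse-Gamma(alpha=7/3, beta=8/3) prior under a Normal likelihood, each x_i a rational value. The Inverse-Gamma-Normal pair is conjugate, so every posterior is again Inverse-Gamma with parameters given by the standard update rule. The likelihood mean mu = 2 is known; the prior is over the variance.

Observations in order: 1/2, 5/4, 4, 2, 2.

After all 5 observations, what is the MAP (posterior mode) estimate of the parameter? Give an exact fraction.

583/560

obs 1: x=1/2 → posterior Inverse-Gamma(17/6, 91/24)
obs 2: x=5/4 → posterior Inverse-Gamma(10/3, 391/96)
obs 3: x=4 → posterior Inverse-Gamma(23/6, 583/96)
obs 4: x=2 → posterior Inverse-Gamma(13/3, 583/96)
obs 5: x=2 → posterior Inverse-Gamma(29/6, 583/96)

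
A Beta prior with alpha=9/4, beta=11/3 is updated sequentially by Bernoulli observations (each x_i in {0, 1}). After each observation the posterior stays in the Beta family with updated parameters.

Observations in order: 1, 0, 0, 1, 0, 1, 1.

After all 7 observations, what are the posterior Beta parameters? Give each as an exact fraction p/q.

obs 1: x=1 → posterior Beta(13/4, 11/3)
obs 2: x=0 → posterior Beta(13/4, 14/3)
obs 3: x=0 → posterior Beta(13/4, 17/3)
obs 4: x=1 → posterior Beta(17/4, 17/3)
obs 5: x=0 → posterior Beta(17/4, 20/3)
obs 6: x=1 → posterior Beta(21/4, 20/3)
obs 7: x=1 → posterior Beta(25/4, 20/3)

alpha=25/4, beta=20/3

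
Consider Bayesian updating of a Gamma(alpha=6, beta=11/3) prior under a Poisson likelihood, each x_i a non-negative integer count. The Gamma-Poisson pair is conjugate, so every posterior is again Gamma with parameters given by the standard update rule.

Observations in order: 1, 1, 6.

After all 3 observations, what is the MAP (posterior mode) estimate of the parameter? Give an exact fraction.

39/20

obs 1: x=1 → posterior Gamma(7, 14/3)
obs 2: x=1 → posterior Gamma(8, 17/3)
obs 3: x=6 → posterior Gamma(14, 20/3)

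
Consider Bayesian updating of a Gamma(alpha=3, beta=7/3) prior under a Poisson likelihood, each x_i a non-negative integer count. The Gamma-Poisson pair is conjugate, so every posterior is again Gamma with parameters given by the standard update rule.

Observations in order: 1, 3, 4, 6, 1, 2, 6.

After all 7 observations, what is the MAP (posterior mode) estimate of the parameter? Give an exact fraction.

75/28

obs 1: x=1 → posterior Gamma(4, 10/3)
obs 2: x=3 → posterior Gamma(7, 13/3)
obs 3: x=4 → posterior Gamma(11, 16/3)
obs 4: x=6 → posterior Gamma(17, 19/3)
obs 5: x=1 → posterior Gamma(18, 22/3)
obs 6: x=2 → posterior Gamma(20, 25/3)
obs 7: x=6 → posterior Gamma(26, 28/3)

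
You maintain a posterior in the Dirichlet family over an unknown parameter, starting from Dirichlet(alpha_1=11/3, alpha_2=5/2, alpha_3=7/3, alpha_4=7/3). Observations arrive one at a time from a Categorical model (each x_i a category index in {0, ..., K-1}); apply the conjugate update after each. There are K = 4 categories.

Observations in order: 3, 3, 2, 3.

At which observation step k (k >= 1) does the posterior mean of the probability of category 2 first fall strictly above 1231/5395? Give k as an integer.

obs 1: x=3 → posterior Dirichlet(11/3, 5/2, 7/3, 10/3)
obs 2: x=3 → posterior Dirichlet(11/3, 5/2, 7/3, 13/3)
obs 3: x=2 → posterior Dirichlet(11/3, 5/2, 10/3, 13/3)
obs 4: x=3 → posterior Dirichlet(11/3, 5/2, 10/3, 16/3)

k = 3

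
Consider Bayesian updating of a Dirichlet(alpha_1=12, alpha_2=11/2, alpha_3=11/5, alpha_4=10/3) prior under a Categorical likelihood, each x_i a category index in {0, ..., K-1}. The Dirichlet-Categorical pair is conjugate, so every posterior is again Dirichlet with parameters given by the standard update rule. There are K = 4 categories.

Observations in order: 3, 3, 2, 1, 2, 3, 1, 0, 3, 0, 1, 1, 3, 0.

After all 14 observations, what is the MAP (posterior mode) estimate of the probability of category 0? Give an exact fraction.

420/991

obs 1: x=3 → posterior Dirichlet(12, 11/2, 11/5, 13/3)
obs 2: x=3 → posterior Dirichlet(12, 11/2, 11/5, 16/3)
obs 3: x=2 → posterior Dirichlet(12, 11/2, 16/5, 16/3)
obs 4: x=1 → posterior Dirichlet(12, 13/2, 16/5, 16/3)
obs 5: x=2 → posterior Dirichlet(12, 13/2, 21/5, 16/3)
obs 6: x=3 → posterior Dirichlet(12, 13/2, 21/5, 19/3)
obs 7: x=1 → posterior Dirichlet(12, 15/2, 21/5, 19/3)
obs 8: x=0 → posterior Dirichlet(13, 15/2, 21/5, 19/3)
obs 9: x=3 → posterior Dirichlet(13, 15/2, 21/5, 22/3)
obs 10: x=0 → posterior Dirichlet(14, 15/2, 21/5, 22/3)
obs 11: x=1 → posterior Dirichlet(14, 17/2, 21/5, 22/3)
obs 12: x=1 → posterior Dirichlet(14, 19/2, 21/5, 22/3)
obs 13: x=3 → posterior Dirichlet(14, 19/2, 21/5, 25/3)
obs 14: x=0 → posterior Dirichlet(15, 19/2, 21/5, 25/3)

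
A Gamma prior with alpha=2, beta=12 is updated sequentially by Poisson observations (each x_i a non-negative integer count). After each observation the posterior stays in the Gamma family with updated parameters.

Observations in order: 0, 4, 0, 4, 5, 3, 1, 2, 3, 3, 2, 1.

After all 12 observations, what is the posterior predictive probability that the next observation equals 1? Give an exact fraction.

1529285256922567215766642979561452660064256/4336808689942017736029811203479766845703125

obs 1: x=0 → posterior Gamma(2, 13)
obs 2: x=4 → posterior Gamma(6, 14)
obs 3: x=0 → posterior Gamma(6, 15)
obs 4: x=4 → posterior Gamma(10, 16)
obs 5: x=5 → posterior Gamma(15, 17)
obs 6: x=3 → posterior Gamma(18, 18)
obs 7: x=1 → posterior Gamma(19, 19)
obs 8: x=2 → posterior Gamma(21, 20)
obs 9: x=3 → posterior Gamma(24, 21)
obs 10: x=3 → posterior Gamma(27, 22)
obs 11: x=2 → posterior Gamma(29, 23)
obs 12: x=1 → posterior Gamma(30, 24)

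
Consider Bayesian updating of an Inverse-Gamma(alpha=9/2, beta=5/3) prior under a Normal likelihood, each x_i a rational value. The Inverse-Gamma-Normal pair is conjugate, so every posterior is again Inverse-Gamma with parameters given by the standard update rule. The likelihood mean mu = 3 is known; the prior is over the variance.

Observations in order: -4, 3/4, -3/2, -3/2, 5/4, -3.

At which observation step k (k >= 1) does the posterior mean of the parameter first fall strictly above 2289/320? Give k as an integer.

obs 1: x=-4 → posterior Inverse-Gamma(5, 157/6)
obs 2: x=3/4 → posterior Inverse-Gamma(11/2, 2755/96)
obs 3: x=-3/2 → posterior Inverse-Gamma(6, 3727/96)
obs 4: x=-3/2 → posterior Inverse-Gamma(13/2, 4699/96)
obs 5: x=5/4 → posterior Inverse-Gamma(7, 2423/48)
obs 6: x=-3 → posterior Inverse-Gamma(15/2, 3287/48)

k = 3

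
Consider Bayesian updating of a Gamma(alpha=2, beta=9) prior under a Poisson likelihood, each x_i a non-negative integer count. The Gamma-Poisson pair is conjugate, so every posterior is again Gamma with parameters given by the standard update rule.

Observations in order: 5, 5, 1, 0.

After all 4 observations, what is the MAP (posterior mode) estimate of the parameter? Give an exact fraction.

obs 1: x=5 → posterior Gamma(7, 10)
obs 2: x=5 → posterior Gamma(12, 11)
obs 3: x=1 → posterior Gamma(13, 12)
obs 4: x=0 → posterior Gamma(13, 13)

12/13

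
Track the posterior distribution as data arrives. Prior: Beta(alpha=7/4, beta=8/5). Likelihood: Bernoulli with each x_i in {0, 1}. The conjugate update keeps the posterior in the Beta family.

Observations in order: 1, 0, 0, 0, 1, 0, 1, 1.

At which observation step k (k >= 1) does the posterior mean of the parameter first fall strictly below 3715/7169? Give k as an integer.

obs 1: x=1 → posterior Beta(11/4, 8/5)
obs 2: x=0 → posterior Beta(11/4, 13/5)
obs 3: x=0 → posterior Beta(11/4, 18/5)
obs 4: x=0 → posterior Beta(11/4, 23/5)
obs 5: x=1 → posterior Beta(15/4, 23/5)
obs 6: x=0 → posterior Beta(15/4, 28/5)
obs 7: x=1 → posterior Beta(19/4, 28/5)
obs 8: x=1 → posterior Beta(23/4, 28/5)

k = 2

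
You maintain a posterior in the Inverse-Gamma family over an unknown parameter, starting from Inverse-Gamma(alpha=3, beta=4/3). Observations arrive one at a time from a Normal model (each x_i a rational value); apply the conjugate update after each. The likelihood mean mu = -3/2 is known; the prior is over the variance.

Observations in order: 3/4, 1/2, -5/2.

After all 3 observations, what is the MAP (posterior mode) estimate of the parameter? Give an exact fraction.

obs 1: x=3/4 → posterior Inverse-Gamma(7/2, 371/96)
obs 2: x=1/2 → posterior Inverse-Gamma(4, 563/96)
obs 3: x=-5/2 → posterior Inverse-Gamma(9/2, 611/96)

611/528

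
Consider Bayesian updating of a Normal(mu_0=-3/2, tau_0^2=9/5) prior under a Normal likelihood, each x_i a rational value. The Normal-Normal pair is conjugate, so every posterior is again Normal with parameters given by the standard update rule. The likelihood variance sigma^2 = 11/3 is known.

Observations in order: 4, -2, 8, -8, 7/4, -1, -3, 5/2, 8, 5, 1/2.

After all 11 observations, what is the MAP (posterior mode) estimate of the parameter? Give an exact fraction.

1371/1408

obs 1: x=4 → posterior Normal(51/164, 99/82)
obs 2: x=-2 → posterior Normal(-57/218, 99/109)
obs 3: x=8 → posterior Normal(375/272, 99/136)
obs 4: x=-8 → posterior Normal(-57/326, 99/163)
obs 5: x=7/4 → posterior Normal(15/152, 99/190)
obs 6: x=-1 → posterior Normal(-33/868, 99/217)
obs 7: x=-3 → posterior Normal(-357/976, 99/244)
obs 8: x=5/2 → posterior Normal(-87/1084, 99/271)
obs 9: x=8 → posterior Normal(777/1192, 99/298)
obs 10: x=5 → posterior Normal(1317/1300, 99/325)
obs 11: x=1/2 → posterior Normal(1371/1408, 9/32)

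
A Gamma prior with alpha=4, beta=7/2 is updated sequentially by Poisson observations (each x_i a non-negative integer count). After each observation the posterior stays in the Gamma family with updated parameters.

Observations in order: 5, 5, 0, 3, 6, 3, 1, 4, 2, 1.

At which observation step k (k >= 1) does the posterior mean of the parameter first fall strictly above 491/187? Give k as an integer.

k = 5

obs 1: x=5 → posterior Gamma(9, 9/2)
obs 2: x=5 → posterior Gamma(14, 11/2)
obs 3: x=0 → posterior Gamma(14, 13/2)
obs 4: x=3 → posterior Gamma(17, 15/2)
obs 5: x=6 → posterior Gamma(23, 17/2)
obs 6: x=3 → posterior Gamma(26, 19/2)
obs 7: x=1 → posterior Gamma(27, 21/2)
obs 8: x=4 → posterior Gamma(31, 23/2)
obs 9: x=2 → posterior Gamma(33, 25/2)
obs 10: x=1 → posterior Gamma(34, 27/2)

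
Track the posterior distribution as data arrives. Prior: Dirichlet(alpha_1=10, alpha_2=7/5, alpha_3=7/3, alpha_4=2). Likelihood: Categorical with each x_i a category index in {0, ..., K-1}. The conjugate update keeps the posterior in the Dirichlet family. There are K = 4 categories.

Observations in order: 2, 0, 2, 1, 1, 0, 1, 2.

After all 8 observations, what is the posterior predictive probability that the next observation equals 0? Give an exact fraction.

obs 1: x=2 → posterior Dirichlet(10, 7/5, 10/3, 2)
obs 2: x=0 → posterior Dirichlet(11, 7/5, 10/3, 2)
obs 3: x=2 → posterior Dirichlet(11, 7/5, 13/3, 2)
obs 4: x=1 → posterior Dirichlet(11, 12/5, 13/3, 2)
obs 5: x=1 → posterior Dirichlet(11, 17/5, 13/3, 2)
obs 6: x=0 → posterior Dirichlet(12, 17/5, 13/3, 2)
obs 7: x=1 → posterior Dirichlet(12, 22/5, 13/3, 2)
obs 8: x=2 → posterior Dirichlet(12, 22/5, 16/3, 2)

45/89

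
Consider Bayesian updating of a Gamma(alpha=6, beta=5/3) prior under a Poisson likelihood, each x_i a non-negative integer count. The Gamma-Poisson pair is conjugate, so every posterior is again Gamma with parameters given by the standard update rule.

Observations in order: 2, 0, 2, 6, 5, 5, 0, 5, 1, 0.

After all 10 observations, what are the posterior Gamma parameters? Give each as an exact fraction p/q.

obs 1: x=2 → posterior Gamma(8, 8/3)
obs 2: x=0 → posterior Gamma(8, 11/3)
obs 3: x=2 → posterior Gamma(10, 14/3)
obs 4: x=6 → posterior Gamma(16, 17/3)
obs 5: x=5 → posterior Gamma(21, 20/3)
obs 6: x=5 → posterior Gamma(26, 23/3)
obs 7: x=0 → posterior Gamma(26, 26/3)
obs 8: x=5 → posterior Gamma(31, 29/3)
obs 9: x=1 → posterior Gamma(32, 32/3)
obs 10: x=0 → posterior Gamma(32, 35/3)

alpha=32, beta=35/3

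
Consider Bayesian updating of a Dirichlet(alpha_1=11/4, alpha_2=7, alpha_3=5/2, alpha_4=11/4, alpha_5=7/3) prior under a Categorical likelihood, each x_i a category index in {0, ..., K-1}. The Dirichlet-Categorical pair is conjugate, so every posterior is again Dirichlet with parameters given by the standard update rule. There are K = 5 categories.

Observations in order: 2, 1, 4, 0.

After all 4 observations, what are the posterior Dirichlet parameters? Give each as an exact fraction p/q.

obs 1: x=2 → posterior Dirichlet(11/4, 7, 7/2, 11/4, 7/3)
obs 2: x=1 → posterior Dirichlet(11/4, 8, 7/2, 11/4, 7/3)
obs 3: x=4 → posterior Dirichlet(11/4, 8, 7/2, 11/4, 10/3)
obs 4: x=0 → posterior Dirichlet(15/4, 8, 7/2, 11/4, 10/3)

alpha_1=15/4, alpha_2=8, alpha_3=7/2, alpha_4=11/4, alpha_5=10/3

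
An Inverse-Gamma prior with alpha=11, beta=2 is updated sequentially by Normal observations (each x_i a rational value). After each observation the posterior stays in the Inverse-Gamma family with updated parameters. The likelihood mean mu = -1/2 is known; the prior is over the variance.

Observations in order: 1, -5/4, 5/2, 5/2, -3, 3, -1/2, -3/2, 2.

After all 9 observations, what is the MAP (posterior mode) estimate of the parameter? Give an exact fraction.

809/528

obs 1: x=1 → posterior Inverse-Gamma(23/2, 25/8)
obs 2: x=-5/4 → posterior Inverse-Gamma(12, 109/32)
obs 3: x=5/2 → posterior Inverse-Gamma(25/2, 253/32)
obs 4: x=5/2 → posterior Inverse-Gamma(13, 397/32)
obs 5: x=-3 → posterior Inverse-Gamma(27/2, 497/32)
obs 6: x=3 → posterior Inverse-Gamma(14, 693/32)
obs 7: x=-1/2 → posterior Inverse-Gamma(29/2, 693/32)
obs 8: x=-3/2 → posterior Inverse-Gamma(15, 709/32)
obs 9: x=2 → posterior Inverse-Gamma(31/2, 809/32)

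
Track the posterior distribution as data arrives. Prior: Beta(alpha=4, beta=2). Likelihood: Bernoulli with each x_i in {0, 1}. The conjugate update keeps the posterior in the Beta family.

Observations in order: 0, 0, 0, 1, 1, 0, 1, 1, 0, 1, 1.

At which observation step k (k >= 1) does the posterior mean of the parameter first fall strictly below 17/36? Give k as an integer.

obs 1: x=0 → posterior Beta(4, 3)
obs 2: x=0 → posterior Beta(4, 4)
obs 3: x=0 → posterior Beta(4, 5)
obs 4: x=1 → posterior Beta(5, 5)
obs 5: x=1 → posterior Beta(6, 5)
obs 6: x=0 → posterior Beta(6, 6)
obs 7: x=1 → posterior Beta(7, 6)
obs 8: x=1 → posterior Beta(8, 6)
obs 9: x=0 → posterior Beta(8, 7)
obs 10: x=1 → posterior Beta(9, 7)
obs 11: x=1 → posterior Beta(10, 7)

k = 3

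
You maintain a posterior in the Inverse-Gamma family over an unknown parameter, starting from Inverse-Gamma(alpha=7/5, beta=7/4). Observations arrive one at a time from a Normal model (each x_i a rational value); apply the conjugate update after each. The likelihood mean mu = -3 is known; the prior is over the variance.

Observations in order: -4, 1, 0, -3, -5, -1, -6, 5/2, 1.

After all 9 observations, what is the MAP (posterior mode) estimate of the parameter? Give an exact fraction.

1855/276

obs 1: x=-4 → posterior Inverse-Gamma(19/10, 9/4)
obs 2: x=1 → posterior Inverse-Gamma(12/5, 41/4)
obs 3: x=0 → posterior Inverse-Gamma(29/10, 59/4)
obs 4: x=-3 → posterior Inverse-Gamma(17/5, 59/4)
obs 5: x=-5 → posterior Inverse-Gamma(39/10, 67/4)
obs 6: x=-1 → posterior Inverse-Gamma(22/5, 75/4)
obs 7: x=-6 → posterior Inverse-Gamma(49/10, 93/4)
obs 8: x=5/2 → posterior Inverse-Gamma(27/5, 307/8)
obs 9: x=1 → posterior Inverse-Gamma(59/10, 371/8)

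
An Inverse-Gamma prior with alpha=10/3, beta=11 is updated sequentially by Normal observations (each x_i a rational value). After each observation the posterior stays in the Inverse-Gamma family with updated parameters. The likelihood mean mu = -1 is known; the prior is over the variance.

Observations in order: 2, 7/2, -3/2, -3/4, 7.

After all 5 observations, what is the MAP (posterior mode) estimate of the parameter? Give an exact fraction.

5547/656

obs 1: x=2 → posterior Inverse-Gamma(23/6, 31/2)
obs 2: x=7/2 → posterior Inverse-Gamma(13/3, 205/8)
obs 3: x=-3/2 → posterior Inverse-Gamma(29/6, 103/4)
obs 4: x=-3/4 → posterior Inverse-Gamma(16/3, 825/32)
obs 5: x=7 → posterior Inverse-Gamma(35/6, 1849/32)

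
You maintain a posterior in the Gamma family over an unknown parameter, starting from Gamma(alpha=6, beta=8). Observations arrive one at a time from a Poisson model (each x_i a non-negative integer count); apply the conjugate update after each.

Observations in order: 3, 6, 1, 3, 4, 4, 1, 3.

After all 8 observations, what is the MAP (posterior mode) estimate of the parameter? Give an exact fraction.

obs 1: x=3 → posterior Gamma(9, 9)
obs 2: x=6 → posterior Gamma(15, 10)
obs 3: x=1 → posterior Gamma(16, 11)
obs 4: x=3 → posterior Gamma(19, 12)
obs 5: x=4 → posterior Gamma(23, 13)
obs 6: x=4 → posterior Gamma(27, 14)
obs 7: x=1 → posterior Gamma(28, 15)
obs 8: x=3 → posterior Gamma(31, 16)

15/8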